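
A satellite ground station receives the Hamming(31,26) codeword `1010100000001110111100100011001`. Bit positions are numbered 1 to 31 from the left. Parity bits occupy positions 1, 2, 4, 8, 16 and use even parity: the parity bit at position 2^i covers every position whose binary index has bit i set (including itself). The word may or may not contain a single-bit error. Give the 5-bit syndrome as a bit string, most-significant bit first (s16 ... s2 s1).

00000

s1: b1⊕b3⊕b5⊕b7⊕b9⊕b11⊕b13⊕b15⊕b17⊕b19⊕b21⊕b23⊕b25⊕b27⊕b29⊕b31 = 1⊕1⊕1⊕0⊕0⊕0⊕1⊕1⊕1⊕1⊕0⊕1⊕0⊕1⊕0⊕1 = 0
s2: b2⊕b3⊕b6⊕b7⊕b10⊕b11⊕b14⊕b15⊕b18⊕b19⊕b22⊕b23⊕b26⊕b27⊕b30⊕b31 = 0⊕1⊕0⊕0⊕0⊕0⊕1⊕1⊕1⊕1⊕0⊕1⊕0⊕1⊕0⊕1 = 0
s4: b4⊕b5⊕b6⊕b7⊕b12⊕b13⊕b14⊕b15⊕b20⊕b21⊕b22⊕b23⊕b28⊕b29⊕b30⊕b31 = 0⊕1⊕0⊕0⊕0⊕1⊕1⊕1⊕1⊕0⊕0⊕1⊕1⊕0⊕0⊕1 = 0
s8: b8⊕b9⊕b10⊕b11⊕b12⊕b13⊕b14⊕b15⊕b24⊕b25⊕b26⊕b27⊕b28⊕b29⊕b30⊕b31 = 0⊕0⊕0⊕0⊕0⊕1⊕1⊕1⊕0⊕0⊕0⊕1⊕1⊕0⊕0⊕1 = 0
s16: b16⊕b17⊕b18⊕b19⊕b20⊕b21⊕b22⊕b23⊕b24⊕b25⊕b26⊕b27⊕b28⊕b29⊕b30⊕b31 = 0⊕1⊕1⊕1⊕1⊕0⊕0⊕1⊕0⊕0⊕0⊕1⊕1⊕0⊕0⊕1 = 0
Syndrome (s16...s1) = 00000 → position 0 (no error).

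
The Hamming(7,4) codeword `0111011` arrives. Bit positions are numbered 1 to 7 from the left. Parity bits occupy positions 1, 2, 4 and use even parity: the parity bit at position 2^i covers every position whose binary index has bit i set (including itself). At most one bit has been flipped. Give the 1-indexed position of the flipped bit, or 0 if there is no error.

4

s1: b1⊕b3⊕b5⊕b7 = 0⊕1⊕0⊕1 = 0
s2: b2⊕b3⊕b6⊕b7 = 1⊕1⊕1⊕1 = 0
s4: b4⊕b5⊕b6⊕b7 = 1⊕0⊕1⊕1 = 1
Syndrome (s4...s1) = 100 → position 4.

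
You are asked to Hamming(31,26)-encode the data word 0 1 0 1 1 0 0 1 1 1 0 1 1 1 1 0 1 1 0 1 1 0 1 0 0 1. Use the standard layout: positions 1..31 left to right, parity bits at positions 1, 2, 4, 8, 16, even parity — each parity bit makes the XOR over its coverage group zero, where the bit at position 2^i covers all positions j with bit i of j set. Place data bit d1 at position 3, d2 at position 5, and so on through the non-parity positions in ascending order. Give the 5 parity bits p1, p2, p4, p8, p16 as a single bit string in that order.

10000

Place data bits at non-power-of-two positions: b3=0, b5=1, b6=0, b7=1, b9=1, b10=0, b11=0, b12=1, b13=1, b14=1, b15=0, b17=1, b18=1, b19=1, b20=1, b21=0, b22=1, b23=1, b24=0, b25=1, b26=1, b27=0, b28=1, b29=0, b30=0, b31=1.
p1 = XOR of data positions {3,5,7,9,11,13,15,17,19,21,23,25,27,29,31} = 0⊕1⊕1⊕1⊕0⊕1⊕0⊕1⊕1⊕0⊕1⊕1⊕0⊕0⊕1 = 1
p2 = XOR of data positions {3,6,7,10,11,14,15,18,19,22,23,26,27,30,31} = 0⊕0⊕1⊕0⊕0⊕1⊕0⊕1⊕1⊕1⊕1⊕1⊕0⊕0⊕1 = 0
p4 = XOR of data positions {5,6,7,12,13,14,15,20,21,22,23,28,29,30,31} = 1⊕0⊕1⊕1⊕1⊕1⊕0⊕1⊕0⊕1⊕1⊕1⊕0⊕0⊕1 = 0
p8 = XOR of data positions {9,10,11,12,13,14,15,24,25,26,27,28,29,30,31} = 1⊕0⊕0⊕1⊕1⊕1⊕0⊕0⊕1⊕1⊕0⊕1⊕0⊕0⊕1 = 0
p16 = XOR of data positions {17,18,19,20,21,22,23,24,25,26,27,28,29,30,31} = 1⊕1⊕1⊕1⊕0⊕1⊕1⊕0⊕1⊕1⊕0⊕1⊕0⊕0⊕1 = 0
Parity bits p1,p2,p4,p8,p16 = 10000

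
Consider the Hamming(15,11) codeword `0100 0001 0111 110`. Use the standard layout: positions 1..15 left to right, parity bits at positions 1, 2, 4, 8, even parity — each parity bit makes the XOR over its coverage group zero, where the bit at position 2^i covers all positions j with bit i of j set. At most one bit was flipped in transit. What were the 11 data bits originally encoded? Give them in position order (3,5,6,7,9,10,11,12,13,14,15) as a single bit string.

00000111110

s1: b1⊕b3⊕b5⊕b7⊕b9⊕b11⊕b13⊕b15 = 0⊕0⊕0⊕0⊕0⊕1⊕1⊕0 = 0
s2: b2⊕b3⊕b6⊕b7⊕b10⊕b11⊕b14⊕b15 = 1⊕0⊕0⊕0⊕1⊕1⊕1⊕0 = 0
s4: b4⊕b5⊕b6⊕b7⊕b12⊕b13⊕b14⊕b15 = 0⊕0⊕0⊕0⊕1⊕1⊕1⊕0 = 1
s8: b8⊕b9⊕b10⊕b11⊕b12⊕b13⊕b14⊕b15 = 1⊕0⊕1⊕1⊕1⊕1⊕1⊕0 = 0
Syndrome (s8...s1) = 0100 → position 4.
Flip bit 4: corrected codeword = 010100010111110
Data bits at positions 3,5,6,7,9,10,11,12,13,14,15: 00000111110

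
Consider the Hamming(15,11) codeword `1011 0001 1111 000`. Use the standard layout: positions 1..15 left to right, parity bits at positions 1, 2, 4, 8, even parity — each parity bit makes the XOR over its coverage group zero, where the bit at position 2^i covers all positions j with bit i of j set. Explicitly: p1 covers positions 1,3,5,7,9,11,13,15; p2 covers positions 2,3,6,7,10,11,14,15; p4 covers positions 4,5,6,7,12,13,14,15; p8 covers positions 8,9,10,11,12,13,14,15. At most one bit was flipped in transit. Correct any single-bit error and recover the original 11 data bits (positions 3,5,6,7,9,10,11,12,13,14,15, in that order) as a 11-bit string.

s1: b1⊕b3⊕b5⊕b7⊕b9⊕b11⊕b13⊕b15 = 1⊕1⊕0⊕0⊕1⊕1⊕0⊕0 = 0
s2: b2⊕b3⊕b6⊕b7⊕b10⊕b11⊕b14⊕b15 = 0⊕1⊕0⊕0⊕1⊕1⊕0⊕0 = 1
s4: b4⊕b5⊕b6⊕b7⊕b12⊕b13⊕b14⊕b15 = 1⊕0⊕0⊕0⊕1⊕0⊕0⊕0 = 0
s8: b8⊕b9⊕b10⊕b11⊕b12⊕b13⊕b14⊕b15 = 1⊕1⊕1⊕1⊕1⊕0⊕0⊕0 = 1
Syndrome (s8...s1) = 1010 → position 10.
Flip bit 10: corrected codeword = 101100011011000
Data bits at positions 3,5,6,7,9,10,11,12,13,14,15: 10001011000

10001011000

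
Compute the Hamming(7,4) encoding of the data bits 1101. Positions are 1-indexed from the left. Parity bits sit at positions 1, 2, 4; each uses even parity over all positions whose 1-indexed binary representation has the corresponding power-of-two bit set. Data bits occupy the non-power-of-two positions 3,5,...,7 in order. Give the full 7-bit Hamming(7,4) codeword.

1010101

Place data bits at non-power-of-two positions: b3=1, b5=1, b6=0, b7=1.
p1 = XOR of data positions {3,5,7} = 1⊕1⊕1 = 1
p2 = XOR of data positions {3,6,7} = 1⊕0⊕1 = 0
p4 = XOR of data positions {5,6,7} = 1⊕0⊕1 = 0
Codeword b1..b7 = 1010101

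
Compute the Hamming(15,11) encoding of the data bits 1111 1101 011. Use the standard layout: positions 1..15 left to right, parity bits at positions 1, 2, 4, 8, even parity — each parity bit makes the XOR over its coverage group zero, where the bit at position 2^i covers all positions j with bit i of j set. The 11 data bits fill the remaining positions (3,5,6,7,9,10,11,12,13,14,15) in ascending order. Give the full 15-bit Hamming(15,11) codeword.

101011111101011

Place data bits at non-power-of-two positions: b3=1, b5=1, b6=1, b7=1, b9=1, b10=1, b11=0, b12=1, b13=0, b14=1, b15=1.
p1 = XOR of data positions {3,5,7,9,11,13,15} = 1⊕1⊕1⊕1⊕0⊕0⊕1 = 1
p2 = XOR of data positions {3,6,7,10,11,14,15} = 1⊕1⊕1⊕1⊕0⊕1⊕1 = 0
p4 = XOR of data positions {5,6,7,12,13,14,15} = 1⊕1⊕1⊕1⊕0⊕1⊕1 = 0
p8 = XOR of data positions {9,10,11,12,13,14,15} = 1⊕1⊕0⊕1⊕0⊕1⊕1 = 1
Codeword b1..b15 = 101011111101011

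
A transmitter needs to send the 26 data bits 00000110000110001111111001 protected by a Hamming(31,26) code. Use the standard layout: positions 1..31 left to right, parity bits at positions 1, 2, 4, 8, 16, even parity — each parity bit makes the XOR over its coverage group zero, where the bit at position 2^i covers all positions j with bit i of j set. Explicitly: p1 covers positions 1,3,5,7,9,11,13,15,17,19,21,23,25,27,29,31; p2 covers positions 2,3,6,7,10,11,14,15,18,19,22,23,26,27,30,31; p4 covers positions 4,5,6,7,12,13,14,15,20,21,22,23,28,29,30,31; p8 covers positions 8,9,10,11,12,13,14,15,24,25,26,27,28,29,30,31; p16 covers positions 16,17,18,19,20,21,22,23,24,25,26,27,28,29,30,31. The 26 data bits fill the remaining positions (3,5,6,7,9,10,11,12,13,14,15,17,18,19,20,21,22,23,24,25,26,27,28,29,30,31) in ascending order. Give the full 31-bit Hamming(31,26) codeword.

Place data bits at non-power-of-two positions: b3=0, b5=0, b6=0, b7=0, b9=0, b10=1, b11=1, b12=0, b13=0, b14=0, b15=0, b17=1, b18=1, b19=0, b20=0, b21=0, b22=1, b23=1, b24=1, b25=1, b26=1, b27=1, b28=1, b29=0, b30=0, b31=1.
p1 = XOR of data positions {3,5,7,9,11,13,15,17,19,21,23,25,27,29,31} = 0⊕0⊕0⊕0⊕1⊕0⊕0⊕1⊕0⊕0⊕1⊕1⊕1⊕0⊕1 = 0
p2 = XOR of data positions {3,6,7,10,11,14,15,18,19,22,23,26,27,30,31} = 0⊕0⊕0⊕1⊕1⊕0⊕0⊕1⊕0⊕1⊕1⊕1⊕1⊕0⊕1 = 0
p4 = XOR of data positions {5,6,7,12,13,14,15,20,21,22,23,28,29,30,31} = 0⊕0⊕0⊕0⊕0⊕0⊕0⊕0⊕0⊕1⊕1⊕1⊕0⊕0⊕1 = 0
p8 = XOR of data positions {9,10,11,12,13,14,15,24,25,26,27,28,29,30,31} = 0⊕1⊕1⊕0⊕0⊕0⊕0⊕1⊕1⊕1⊕1⊕1⊕0⊕0⊕1 = 0
p16 = XOR of data positions {17,18,19,20,21,22,23,24,25,26,27,28,29,30,31} = 1⊕1⊕0⊕0⊕0⊕1⊕1⊕1⊕1⊕1⊕1⊕1⊕0⊕0⊕1 = 0
Codeword b1..b31 = 0000000001100000110001111111001

0000000001100000110001111111001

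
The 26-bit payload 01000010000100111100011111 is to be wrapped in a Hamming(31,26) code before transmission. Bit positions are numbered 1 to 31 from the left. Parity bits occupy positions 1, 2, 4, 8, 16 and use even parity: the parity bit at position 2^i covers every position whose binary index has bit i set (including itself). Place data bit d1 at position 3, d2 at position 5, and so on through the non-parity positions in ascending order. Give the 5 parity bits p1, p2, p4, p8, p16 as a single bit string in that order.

00100

Place data bits at non-power-of-two positions: b3=0, b5=1, b6=0, b7=0, b9=0, b10=0, b11=1, b12=0, b13=0, b14=0, b15=0, b17=1, b18=0, b19=0, b20=1, b21=1, b22=1, b23=1, b24=0, b25=0, b26=0, b27=1, b28=1, b29=1, b30=1, b31=1.
p1 = XOR of data positions {3,5,7,9,11,13,15,17,19,21,23,25,27,29,31} = 0⊕1⊕0⊕0⊕1⊕0⊕0⊕1⊕0⊕1⊕1⊕0⊕1⊕1⊕1 = 0
p2 = XOR of data positions {3,6,7,10,11,14,15,18,19,22,23,26,27,30,31} = 0⊕0⊕0⊕0⊕1⊕0⊕0⊕0⊕0⊕1⊕1⊕0⊕1⊕1⊕1 = 0
p4 = XOR of data positions {5,6,7,12,13,14,15,20,21,22,23,28,29,30,31} = 1⊕0⊕0⊕0⊕0⊕0⊕0⊕1⊕1⊕1⊕1⊕1⊕1⊕1⊕1 = 1
p8 = XOR of data positions {9,10,11,12,13,14,15,24,25,26,27,28,29,30,31} = 0⊕0⊕1⊕0⊕0⊕0⊕0⊕0⊕0⊕0⊕1⊕1⊕1⊕1⊕1 = 0
p16 = XOR of data positions {17,18,19,20,21,22,23,24,25,26,27,28,29,30,31} = 1⊕0⊕0⊕1⊕1⊕1⊕1⊕0⊕0⊕0⊕1⊕1⊕1⊕1⊕1 = 0
Parity bits p1,p2,p4,p8,p16 = 00100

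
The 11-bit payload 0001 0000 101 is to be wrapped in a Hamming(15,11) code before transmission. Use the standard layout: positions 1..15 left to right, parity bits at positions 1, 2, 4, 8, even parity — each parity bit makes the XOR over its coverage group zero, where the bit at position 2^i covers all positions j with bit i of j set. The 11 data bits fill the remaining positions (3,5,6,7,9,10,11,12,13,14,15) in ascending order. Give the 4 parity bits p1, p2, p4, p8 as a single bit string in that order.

Place data bits at non-power-of-two positions: b3=0, b5=0, b6=0, b7=1, b9=0, b10=0, b11=0, b12=0, b13=1, b14=0, b15=1.
p1 = XOR of data positions {3,5,7,9,11,13,15} = 0⊕0⊕1⊕0⊕0⊕1⊕1 = 1
p2 = XOR of data positions {3,6,7,10,11,14,15} = 0⊕0⊕1⊕0⊕0⊕0⊕1 = 0
p4 = XOR of data positions {5,6,7,12,13,14,15} = 0⊕0⊕1⊕0⊕1⊕0⊕1 = 1
p8 = XOR of data positions {9,10,11,12,13,14,15} = 0⊕0⊕0⊕0⊕1⊕0⊕1 = 0
Parity bits p1,p2,p4,p8 = 1010

1010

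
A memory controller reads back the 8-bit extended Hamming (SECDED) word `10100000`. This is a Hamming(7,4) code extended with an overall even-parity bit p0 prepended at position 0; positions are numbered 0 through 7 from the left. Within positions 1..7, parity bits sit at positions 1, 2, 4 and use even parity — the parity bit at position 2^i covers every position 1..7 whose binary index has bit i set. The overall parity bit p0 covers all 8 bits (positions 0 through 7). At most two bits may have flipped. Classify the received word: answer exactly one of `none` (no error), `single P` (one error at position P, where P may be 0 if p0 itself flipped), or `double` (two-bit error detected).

double

s1: b1⊕b3⊕b5⊕b7 = 0⊕0⊕0⊕0 = 0
s2: b2⊕b3⊕b6⊕b7 = 1⊕0⊕0⊕0 = 1
s4: b4⊕b5⊕b6⊕b7 = 0⊕0⊕0⊕0 = 0
Syndrome (s4...s1) = 010 → position 2.
Overall parity (XOR of all 8 bits, including p0): 1⊕0⊕1⊕0⊕0⊕0⊕0⊕0 = 0
Overall=0, syndrome position=2 → double-bit error detected (uncorrectable).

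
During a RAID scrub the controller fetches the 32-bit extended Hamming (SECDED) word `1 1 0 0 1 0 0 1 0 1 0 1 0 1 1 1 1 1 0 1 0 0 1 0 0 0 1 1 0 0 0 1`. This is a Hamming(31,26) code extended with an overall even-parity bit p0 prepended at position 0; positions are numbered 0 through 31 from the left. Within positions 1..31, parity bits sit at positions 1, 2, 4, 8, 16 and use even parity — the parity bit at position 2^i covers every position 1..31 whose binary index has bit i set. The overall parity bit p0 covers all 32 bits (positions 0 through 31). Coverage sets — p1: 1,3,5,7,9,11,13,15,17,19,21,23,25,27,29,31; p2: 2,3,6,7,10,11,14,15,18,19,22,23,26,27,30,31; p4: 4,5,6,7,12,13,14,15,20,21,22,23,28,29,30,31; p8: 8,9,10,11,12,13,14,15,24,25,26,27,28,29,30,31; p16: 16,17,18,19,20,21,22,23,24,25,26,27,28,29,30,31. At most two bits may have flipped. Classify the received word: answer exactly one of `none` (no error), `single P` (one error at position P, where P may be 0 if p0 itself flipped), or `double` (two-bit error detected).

s1: b1⊕b3⊕b5⊕b7⊕b9⊕b11⊕b13⊕b15⊕b17⊕b19⊕b21⊕b23⊕b25⊕b27⊕b29⊕b31 = 1⊕0⊕0⊕1⊕1⊕1⊕1⊕1⊕1⊕1⊕0⊕0⊕0⊕1⊕0⊕1 = 0
s2: b2⊕b3⊕b6⊕b7⊕b10⊕b11⊕b14⊕b15⊕b18⊕b19⊕b22⊕b23⊕b26⊕b27⊕b30⊕b31 = 0⊕0⊕0⊕1⊕0⊕1⊕1⊕1⊕0⊕1⊕1⊕0⊕1⊕1⊕0⊕1 = 1
s4: b4⊕b5⊕b6⊕b7⊕b12⊕b13⊕b14⊕b15⊕b20⊕b21⊕b22⊕b23⊕b28⊕b29⊕b30⊕b31 = 1⊕0⊕0⊕1⊕0⊕1⊕1⊕1⊕0⊕0⊕1⊕0⊕0⊕0⊕0⊕1 = 1
s8: b8⊕b9⊕b10⊕b11⊕b12⊕b13⊕b14⊕b15⊕b24⊕b25⊕b26⊕b27⊕b28⊕b29⊕b30⊕b31 = 0⊕1⊕0⊕1⊕0⊕1⊕1⊕1⊕0⊕0⊕1⊕1⊕0⊕0⊕0⊕1 = 0
s16: b16⊕b17⊕b18⊕b19⊕b20⊕b21⊕b22⊕b23⊕b24⊕b25⊕b26⊕b27⊕b28⊕b29⊕b30⊕b31 = 1⊕1⊕0⊕1⊕0⊕0⊕1⊕0⊕0⊕0⊕1⊕1⊕0⊕0⊕0⊕1 = 1
Syndrome (s16...s1) = 10110 → position 22.
Overall parity (XOR of all 32 bits, including p0): 1⊕1⊕0⊕0⊕1⊕0⊕0⊕1⊕0⊕1⊕0⊕1⊕0⊕1⊕1⊕1⊕1⊕1⊕0⊕1⊕0⊕0⊕1⊕0⊕0⊕0⊕1⊕1⊕0⊕0⊕0⊕1 = 0
Overall=0, syndrome position=22 → double-bit error detected (uncorrectable).

double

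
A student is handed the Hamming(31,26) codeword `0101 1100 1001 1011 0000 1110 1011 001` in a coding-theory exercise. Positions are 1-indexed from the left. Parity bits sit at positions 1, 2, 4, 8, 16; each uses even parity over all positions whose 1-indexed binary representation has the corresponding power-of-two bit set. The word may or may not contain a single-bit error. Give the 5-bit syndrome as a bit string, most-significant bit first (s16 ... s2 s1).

00111

s1: b1⊕b3⊕b5⊕b7⊕b9⊕b11⊕b13⊕b15⊕b17⊕b19⊕b21⊕b23⊕b25⊕b27⊕b29⊕b31 = 0⊕0⊕1⊕0⊕1⊕0⊕1⊕1⊕0⊕0⊕1⊕1⊕1⊕1⊕0⊕1 = 1
s2: b2⊕b3⊕b6⊕b7⊕b10⊕b11⊕b14⊕b15⊕b18⊕b19⊕b22⊕b23⊕b26⊕b27⊕b30⊕b31 = 1⊕0⊕1⊕0⊕0⊕0⊕0⊕1⊕0⊕0⊕1⊕1⊕0⊕1⊕0⊕1 = 1
s4: b4⊕b5⊕b6⊕b7⊕b12⊕b13⊕b14⊕b15⊕b20⊕b21⊕b22⊕b23⊕b28⊕b29⊕b30⊕b31 = 1⊕1⊕1⊕0⊕1⊕1⊕0⊕1⊕0⊕1⊕1⊕1⊕1⊕0⊕0⊕1 = 1
s8: b8⊕b9⊕b10⊕b11⊕b12⊕b13⊕b14⊕b15⊕b24⊕b25⊕b26⊕b27⊕b28⊕b29⊕b30⊕b31 = 0⊕1⊕0⊕0⊕1⊕1⊕0⊕1⊕0⊕1⊕0⊕1⊕1⊕0⊕0⊕1 = 0
s16: b16⊕b17⊕b18⊕b19⊕b20⊕b21⊕b22⊕b23⊕b24⊕b25⊕b26⊕b27⊕b28⊕b29⊕b30⊕b31 = 1⊕0⊕0⊕0⊕0⊕1⊕1⊕1⊕0⊕1⊕0⊕1⊕1⊕0⊕0⊕1 = 0
Syndrome (s16...s1) = 00111 → position 7.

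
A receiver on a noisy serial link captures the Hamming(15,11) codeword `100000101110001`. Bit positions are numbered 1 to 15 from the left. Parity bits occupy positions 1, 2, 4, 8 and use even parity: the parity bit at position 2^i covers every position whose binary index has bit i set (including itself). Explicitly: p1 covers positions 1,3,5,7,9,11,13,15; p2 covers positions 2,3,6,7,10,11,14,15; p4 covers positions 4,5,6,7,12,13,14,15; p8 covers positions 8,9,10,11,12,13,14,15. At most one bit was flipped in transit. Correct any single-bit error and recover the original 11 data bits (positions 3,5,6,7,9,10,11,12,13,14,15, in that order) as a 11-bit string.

s1: b1⊕b3⊕b5⊕b7⊕b9⊕b11⊕b13⊕b15 = 1⊕0⊕0⊕1⊕1⊕1⊕0⊕1 = 1
s2: b2⊕b3⊕b6⊕b7⊕b10⊕b11⊕b14⊕b15 = 0⊕0⊕0⊕1⊕1⊕1⊕0⊕1 = 0
s4: b4⊕b5⊕b6⊕b7⊕b12⊕b13⊕b14⊕b15 = 0⊕0⊕0⊕1⊕0⊕0⊕0⊕1 = 0
s8: b8⊕b9⊕b10⊕b11⊕b12⊕b13⊕b14⊕b15 = 0⊕1⊕1⊕1⊕0⊕0⊕0⊕1 = 0
Syndrome (s8...s1) = 0001 → position 1.
Flip bit 1: corrected codeword = 000000101110001
Data bits at positions 3,5,6,7,9,10,11,12,13,14,15: 00011110001

00011110001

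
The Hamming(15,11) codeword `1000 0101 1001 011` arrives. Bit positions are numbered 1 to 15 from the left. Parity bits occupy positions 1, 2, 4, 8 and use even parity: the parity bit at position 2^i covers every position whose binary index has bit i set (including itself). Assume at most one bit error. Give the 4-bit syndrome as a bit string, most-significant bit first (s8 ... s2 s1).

1011

s1: b1⊕b3⊕b5⊕b7⊕b9⊕b11⊕b13⊕b15 = 1⊕0⊕0⊕0⊕1⊕0⊕0⊕1 = 1
s2: b2⊕b3⊕b6⊕b7⊕b10⊕b11⊕b14⊕b15 = 0⊕0⊕1⊕0⊕0⊕0⊕1⊕1 = 1
s4: b4⊕b5⊕b6⊕b7⊕b12⊕b13⊕b14⊕b15 = 0⊕0⊕1⊕0⊕1⊕0⊕1⊕1 = 0
s8: b8⊕b9⊕b10⊕b11⊕b12⊕b13⊕b14⊕b15 = 1⊕1⊕0⊕0⊕1⊕0⊕1⊕1 = 1
Syndrome (s8...s1) = 1011 → position 11.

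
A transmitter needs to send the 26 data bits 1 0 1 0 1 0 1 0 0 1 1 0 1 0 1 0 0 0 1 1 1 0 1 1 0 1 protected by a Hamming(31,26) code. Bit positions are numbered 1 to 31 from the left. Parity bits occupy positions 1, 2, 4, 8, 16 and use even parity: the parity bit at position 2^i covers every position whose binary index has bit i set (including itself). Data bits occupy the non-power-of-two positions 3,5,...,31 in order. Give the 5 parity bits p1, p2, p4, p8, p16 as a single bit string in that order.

10100

Place data bits at non-power-of-two positions: b3=1, b5=0, b6=1, b7=0, b9=1, b10=0, b11=1, b12=0, b13=0, b14=1, b15=1, b17=0, b18=1, b19=0, b20=1, b21=0, b22=0, b23=0, b24=1, b25=1, b26=1, b27=0, b28=1, b29=1, b30=0, b31=1.
p1 = XOR of data positions {3,5,7,9,11,13,15,17,19,21,23,25,27,29,31} = 1⊕0⊕0⊕1⊕1⊕0⊕1⊕0⊕0⊕0⊕0⊕1⊕0⊕1⊕1 = 1
p2 = XOR of data positions {3,6,7,10,11,14,15,18,19,22,23,26,27,30,31} = 1⊕1⊕0⊕0⊕1⊕1⊕1⊕1⊕0⊕0⊕0⊕1⊕0⊕0⊕1 = 0
p4 = XOR of data positions {5,6,7,12,13,14,15,20,21,22,23,28,29,30,31} = 0⊕1⊕0⊕0⊕0⊕1⊕1⊕1⊕0⊕0⊕0⊕1⊕1⊕0⊕1 = 1
p8 = XOR of data positions {9,10,11,12,13,14,15,24,25,26,27,28,29,30,31} = 1⊕0⊕1⊕0⊕0⊕1⊕1⊕1⊕1⊕1⊕0⊕1⊕1⊕0⊕1 = 0
p16 = XOR of data positions {17,18,19,20,21,22,23,24,25,26,27,28,29,30,31} = 0⊕1⊕0⊕1⊕0⊕0⊕0⊕1⊕1⊕1⊕0⊕1⊕1⊕0⊕1 = 0
Parity bits p1,p2,p4,p8,p16 = 10100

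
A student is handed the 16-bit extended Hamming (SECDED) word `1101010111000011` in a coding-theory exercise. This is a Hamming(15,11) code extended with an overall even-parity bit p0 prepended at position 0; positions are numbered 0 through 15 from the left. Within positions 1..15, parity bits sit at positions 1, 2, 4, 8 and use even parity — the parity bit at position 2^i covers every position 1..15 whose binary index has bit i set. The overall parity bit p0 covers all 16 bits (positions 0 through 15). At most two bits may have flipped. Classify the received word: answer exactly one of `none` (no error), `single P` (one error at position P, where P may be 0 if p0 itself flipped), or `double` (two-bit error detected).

single 0

s1: b1⊕b3⊕b5⊕b7⊕b9⊕b11⊕b13⊕b15 = 1⊕1⊕1⊕1⊕1⊕0⊕0⊕1 = 0
s2: b2⊕b3⊕b6⊕b7⊕b10⊕b11⊕b14⊕b15 = 0⊕1⊕0⊕1⊕0⊕0⊕1⊕1 = 0
s4: b4⊕b5⊕b6⊕b7⊕b12⊕b13⊕b14⊕b15 = 0⊕1⊕0⊕1⊕0⊕0⊕1⊕1 = 0
s8: b8⊕b9⊕b10⊕b11⊕b12⊕b13⊕b14⊕b15 = 1⊕1⊕0⊕0⊕0⊕0⊕1⊕1 = 0
Syndrome (s8...s1) = 0000 → position 0 (no error).
Overall parity (XOR of all 16 bits, including p0): 1⊕1⊕0⊕1⊕0⊕1⊕0⊕1⊕1⊕1⊕0⊕0⊕0⊕0⊕1⊕1 = 1
Overall=1, syndrome position=0 → single-bit error at position 0.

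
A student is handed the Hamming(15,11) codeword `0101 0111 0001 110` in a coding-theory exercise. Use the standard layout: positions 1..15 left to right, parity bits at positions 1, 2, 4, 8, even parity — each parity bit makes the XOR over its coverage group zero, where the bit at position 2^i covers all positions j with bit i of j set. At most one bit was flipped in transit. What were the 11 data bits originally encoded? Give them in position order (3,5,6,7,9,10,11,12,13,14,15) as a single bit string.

s1: b1⊕b3⊕b5⊕b7⊕b9⊕b11⊕b13⊕b15 = 0⊕0⊕0⊕1⊕0⊕0⊕1⊕0 = 0
s2: b2⊕b3⊕b6⊕b7⊕b10⊕b11⊕b14⊕b15 = 1⊕0⊕1⊕1⊕0⊕0⊕1⊕0 = 0
s4: b4⊕b5⊕b6⊕b7⊕b12⊕b13⊕b14⊕b15 = 1⊕0⊕1⊕1⊕1⊕1⊕1⊕0 = 0
s8: b8⊕b9⊕b10⊕b11⊕b12⊕b13⊕b14⊕b15 = 1⊕0⊕0⊕0⊕1⊕1⊕1⊕0 = 0
Syndrome (s8...s1) = 0000 → position 0 (no error).
No correction needed.
Data bits at positions 3,5,6,7,9,10,11,12,13,14,15: 00110001110

00110001110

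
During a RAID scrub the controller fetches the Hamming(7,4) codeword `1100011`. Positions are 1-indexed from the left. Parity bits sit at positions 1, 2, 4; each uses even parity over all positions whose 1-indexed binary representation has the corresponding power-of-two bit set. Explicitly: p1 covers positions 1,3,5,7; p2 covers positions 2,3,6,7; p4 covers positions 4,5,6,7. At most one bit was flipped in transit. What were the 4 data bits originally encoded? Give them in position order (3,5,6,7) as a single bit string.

0011

s1: b1⊕b3⊕b5⊕b7 = 1⊕0⊕0⊕1 = 0
s2: b2⊕b3⊕b6⊕b7 = 1⊕0⊕1⊕1 = 1
s4: b4⊕b5⊕b6⊕b7 = 0⊕0⊕1⊕1 = 0
Syndrome (s4...s1) = 010 → position 2.
Flip bit 2: corrected codeword = 1000011
Data bits at positions 3,5,6,7: 0011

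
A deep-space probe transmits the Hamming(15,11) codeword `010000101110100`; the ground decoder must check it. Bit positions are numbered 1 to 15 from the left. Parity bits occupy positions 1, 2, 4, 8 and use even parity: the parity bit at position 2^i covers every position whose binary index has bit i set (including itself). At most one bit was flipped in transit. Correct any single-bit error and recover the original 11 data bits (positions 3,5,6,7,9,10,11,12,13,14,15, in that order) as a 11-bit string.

00011110100

s1: b1⊕b3⊕b5⊕b7⊕b9⊕b11⊕b13⊕b15 = 0⊕0⊕0⊕1⊕1⊕1⊕1⊕0 = 0
s2: b2⊕b3⊕b6⊕b7⊕b10⊕b11⊕b14⊕b15 = 1⊕0⊕0⊕1⊕1⊕1⊕0⊕0 = 0
s4: b4⊕b5⊕b6⊕b7⊕b12⊕b13⊕b14⊕b15 = 0⊕0⊕0⊕1⊕0⊕1⊕0⊕0 = 0
s8: b8⊕b9⊕b10⊕b11⊕b12⊕b13⊕b14⊕b15 = 0⊕1⊕1⊕1⊕0⊕1⊕0⊕0 = 0
Syndrome (s8...s1) = 0000 → position 0 (no error).
No correction needed.
Data bits at positions 3,5,6,7,9,10,11,12,13,14,15: 00011110100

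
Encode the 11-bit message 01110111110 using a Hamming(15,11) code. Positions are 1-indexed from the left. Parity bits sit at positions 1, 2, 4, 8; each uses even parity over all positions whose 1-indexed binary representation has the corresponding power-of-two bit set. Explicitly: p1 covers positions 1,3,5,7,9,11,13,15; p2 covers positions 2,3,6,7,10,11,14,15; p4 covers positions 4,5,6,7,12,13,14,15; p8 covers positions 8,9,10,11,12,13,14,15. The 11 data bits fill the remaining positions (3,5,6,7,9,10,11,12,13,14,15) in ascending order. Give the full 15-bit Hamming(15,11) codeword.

010011110111110

Place data bits at non-power-of-two positions: b3=0, b5=1, b6=1, b7=1, b9=0, b10=1, b11=1, b12=1, b13=1, b14=1, b15=0.
p1 = XOR of data positions {3,5,7,9,11,13,15} = 0⊕1⊕1⊕0⊕1⊕1⊕0 = 0
p2 = XOR of data positions {3,6,7,10,11,14,15} = 0⊕1⊕1⊕1⊕1⊕1⊕0 = 1
p4 = XOR of data positions {5,6,7,12,13,14,15} = 1⊕1⊕1⊕1⊕1⊕1⊕0 = 0
p8 = XOR of data positions {9,10,11,12,13,14,15} = 0⊕1⊕1⊕1⊕1⊕1⊕0 = 1
Codeword b1..b15 = 010011110111110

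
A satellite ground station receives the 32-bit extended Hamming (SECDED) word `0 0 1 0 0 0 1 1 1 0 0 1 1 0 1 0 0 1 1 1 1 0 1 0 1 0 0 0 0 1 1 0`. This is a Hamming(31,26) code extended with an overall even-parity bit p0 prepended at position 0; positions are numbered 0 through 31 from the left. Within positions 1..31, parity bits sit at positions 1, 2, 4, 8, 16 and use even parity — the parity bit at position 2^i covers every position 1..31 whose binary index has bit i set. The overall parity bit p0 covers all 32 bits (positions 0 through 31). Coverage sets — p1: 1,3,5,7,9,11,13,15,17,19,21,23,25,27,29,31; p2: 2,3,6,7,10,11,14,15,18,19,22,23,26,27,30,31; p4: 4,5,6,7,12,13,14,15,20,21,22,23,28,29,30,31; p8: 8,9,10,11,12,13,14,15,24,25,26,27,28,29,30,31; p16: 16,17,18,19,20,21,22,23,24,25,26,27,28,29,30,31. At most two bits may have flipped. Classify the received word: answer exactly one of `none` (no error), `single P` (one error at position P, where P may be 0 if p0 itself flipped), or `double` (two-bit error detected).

single 11

s1: b1⊕b3⊕b5⊕b7⊕b9⊕b11⊕b13⊕b15⊕b17⊕b19⊕b21⊕b23⊕b25⊕b27⊕b29⊕b31 = 0⊕0⊕0⊕1⊕0⊕1⊕0⊕0⊕1⊕1⊕0⊕0⊕0⊕0⊕1⊕0 = 1
s2: b2⊕b3⊕b6⊕b7⊕b10⊕b11⊕b14⊕b15⊕b18⊕b19⊕b22⊕b23⊕b26⊕b27⊕b30⊕b31 = 1⊕0⊕1⊕1⊕0⊕1⊕1⊕0⊕1⊕1⊕1⊕0⊕0⊕0⊕1⊕0 = 1
s4: b4⊕b5⊕b6⊕b7⊕b12⊕b13⊕b14⊕b15⊕b20⊕b21⊕b22⊕b23⊕b28⊕b29⊕b30⊕b31 = 0⊕0⊕1⊕1⊕1⊕0⊕1⊕0⊕1⊕0⊕1⊕0⊕0⊕1⊕1⊕0 = 0
s8: b8⊕b9⊕b10⊕b11⊕b12⊕b13⊕b14⊕b15⊕b24⊕b25⊕b26⊕b27⊕b28⊕b29⊕b30⊕b31 = 1⊕0⊕0⊕1⊕1⊕0⊕1⊕0⊕1⊕0⊕0⊕0⊕0⊕1⊕1⊕0 = 1
s16: b16⊕b17⊕b18⊕b19⊕b20⊕b21⊕b22⊕b23⊕b24⊕b25⊕b26⊕b27⊕b28⊕b29⊕b30⊕b31 = 0⊕1⊕1⊕1⊕1⊕0⊕1⊕0⊕1⊕0⊕0⊕0⊕0⊕1⊕1⊕0 = 0
Syndrome (s16...s1) = 01011 → position 11.
Overall parity (XOR of all 32 bits, including p0): 0⊕0⊕1⊕0⊕0⊕0⊕1⊕1⊕1⊕0⊕0⊕1⊕1⊕0⊕1⊕0⊕0⊕1⊕1⊕1⊕1⊕0⊕1⊕0⊕1⊕0⊕0⊕0⊕0⊕1⊕1⊕0 = 1
Overall=1, syndrome position=11 → single-bit error at position 11.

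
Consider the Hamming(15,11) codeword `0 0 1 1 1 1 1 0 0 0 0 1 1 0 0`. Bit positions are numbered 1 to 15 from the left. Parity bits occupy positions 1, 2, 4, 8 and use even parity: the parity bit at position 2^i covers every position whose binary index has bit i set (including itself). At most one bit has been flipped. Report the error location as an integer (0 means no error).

2

s1: b1⊕b3⊕b5⊕b7⊕b9⊕b11⊕b13⊕b15 = 0⊕1⊕1⊕1⊕0⊕0⊕1⊕0 = 0
s2: b2⊕b3⊕b6⊕b7⊕b10⊕b11⊕b14⊕b15 = 0⊕1⊕1⊕1⊕0⊕0⊕0⊕0 = 1
s4: b4⊕b5⊕b6⊕b7⊕b12⊕b13⊕b14⊕b15 = 1⊕1⊕1⊕1⊕1⊕1⊕0⊕0 = 0
s8: b8⊕b9⊕b10⊕b11⊕b12⊕b13⊕b14⊕b15 = 0⊕0⊕0⊕0⊕1⊕1⊕0⊕0 = 0
Syndrome (s8...s1) = 0010 → position 2.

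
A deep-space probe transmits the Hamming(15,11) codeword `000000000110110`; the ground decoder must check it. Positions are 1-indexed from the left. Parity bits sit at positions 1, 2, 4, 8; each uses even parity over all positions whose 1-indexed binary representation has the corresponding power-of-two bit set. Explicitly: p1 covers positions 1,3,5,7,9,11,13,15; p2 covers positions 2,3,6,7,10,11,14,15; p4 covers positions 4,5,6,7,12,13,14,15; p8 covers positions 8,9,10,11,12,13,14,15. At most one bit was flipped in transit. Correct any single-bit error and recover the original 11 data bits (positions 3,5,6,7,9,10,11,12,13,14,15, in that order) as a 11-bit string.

s1: b1⊕b3⊕b5⊕b7⊕b9⊕b11⊕b13⊕b15 = 0⊕0⊕0⊕0⊕0⊕1⊕1⊕0 = 0
s2: b2⊕b3⊕b6⊕b7⊕b10⊕b11⊕b14⊕b15 = 0⊕0⊕0⊕0⊕1⊕1⊕1⊕0 = 1
s4: b4⊕b5⊕b6⊕b7⊕b12⊕b13⊕b14⊕b15 = 0⊕0⊕0⊕0⊕0⊕1⊕1⊕0 = 0
s8: b8⊕b9⊕b10⊕b11⊕b12⊕b13⊕b14⊕b15 = 0⊕0⊕1⊕1⊕0⊕1⊕1⊕0 = 0
Syndrome (s8...s1) = 0010 → position 2.
Flip bit 2: corrected codeword = 010000000110110
Data bits at positions 3,5,6,7,9,10,11,12,13,14,15: 00000110110

00000110110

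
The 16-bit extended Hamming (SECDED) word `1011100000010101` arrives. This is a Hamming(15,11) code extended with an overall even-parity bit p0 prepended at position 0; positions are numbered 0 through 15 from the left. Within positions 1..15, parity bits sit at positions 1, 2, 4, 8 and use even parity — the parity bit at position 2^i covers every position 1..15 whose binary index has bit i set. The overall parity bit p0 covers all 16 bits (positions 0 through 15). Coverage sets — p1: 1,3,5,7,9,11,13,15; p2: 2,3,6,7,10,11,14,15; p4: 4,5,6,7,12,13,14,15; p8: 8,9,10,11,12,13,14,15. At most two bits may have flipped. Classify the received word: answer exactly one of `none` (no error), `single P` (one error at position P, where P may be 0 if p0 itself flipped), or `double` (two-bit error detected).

single 12

s1: b1⊕b3⊕b5⊕b7⊕b9⊕b11⊕b13⊕b15 = 0⊕1⊕0⊕0⊕0⊕1⊕1⊕1 = 0
s2: b2⊕b3⊕b6⊕b7⊕b10⊕b11⊕b14⊕b15 = 1⊕1⊕0⊕0⊕0⊕1⊕0⊕1 = 0
s4: b4⊕b5⊕b6⊕b7⊕b12⊕b13⊕b14⊕b15 = 1⊕0⊕0⊕0⊕0⊕1⊕0⊕1 = 1
s8: b8⊕b9⊕b10⊕b11⊕b12⊕b13⊕b14⊕b15 = 0⊕0⊕0⊕1⊕0⊕1⊕0⊕1 = 1
Syndrome (s8...s1) = 1100 → position 12.
Overall parity (XOR of all 16 bits, including p0): 1⊕0⊕1⊕1⊕1⊕0⊕0⊕0⊕0⊕0⊕0⊕1⊕0⊕1⊕0⊕1 = 1
Overall=1, syndrome position=12 → single-bit error at position 12.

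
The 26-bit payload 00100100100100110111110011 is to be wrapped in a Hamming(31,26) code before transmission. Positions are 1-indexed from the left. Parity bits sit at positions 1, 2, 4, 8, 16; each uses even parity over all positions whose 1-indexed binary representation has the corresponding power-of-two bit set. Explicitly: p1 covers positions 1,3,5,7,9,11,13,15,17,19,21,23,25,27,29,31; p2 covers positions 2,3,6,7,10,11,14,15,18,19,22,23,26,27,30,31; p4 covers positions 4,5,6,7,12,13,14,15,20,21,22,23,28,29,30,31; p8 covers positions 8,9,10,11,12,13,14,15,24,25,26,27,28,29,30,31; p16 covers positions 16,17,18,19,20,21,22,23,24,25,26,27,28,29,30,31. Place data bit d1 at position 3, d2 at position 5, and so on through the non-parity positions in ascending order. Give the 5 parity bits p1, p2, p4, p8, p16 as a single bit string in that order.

11100

Place data bits at non-power-of-two positions: b3=0, b5=0, b6=1, b7=0, b9=0, b10=1, b11=0, b12=0, b13=1, b14=0, b15=0, b17=1, b18=0, b19=0, b20=1, b21=1, b22=0, b23=1, b24=1, b25=1, b26=1, b27=1, b28=0, b29=0, b30=1, b31=1.
p1 = XOR of data positions {3,5,7,9,11,13,15,17,19,21,23,25,27,29,31} = 0⊕0⊕0⊕0⊕0⊕1⊕0⊕1⊕0⊕1⊕1⊕1⊕1⊕0⊕1 = 1
p2 = XOR of data positions {3,6,7,10,11,14,15,18,19,22,23,26,27,30,31} = 0⊕1⊕0⊕1⊕0⊕0⊕0⊕0⊕0⊕0⊕1⊕1⊕1⊕1⊕1 = 1
p4 = XOR of data positions {5,6,7,12,13,14,15,20,21,22,23,28,29,30,31} = 0⊕1⊕0⊕0⊕1⊕0⊕0⊕1⊕1⊕0⊕1⊕0⊕0⊕1⊕1 = 1
p8 = XOR of data positions {9,10,11,12,13,14,15,24,25,26,27,28,29,30,31} = 0⊕1⊕0⊕0⊕1⊕0⊕0⊕1⊕1⊕1⊕1⊕0⊕0⊕1⊕1 = 0
p16 = XOR of data positions {17,18,19,20,21,22,23,24,25,26,27,28,29,30,31} = 1⊕0⊕0⊕1⊕1⊕0⊕1⊕1⊕1⊕1⊕1⊕0⊕0⊕1⊕1 = 0
Parity bits p1,p2,p4,p8,p16 = 11100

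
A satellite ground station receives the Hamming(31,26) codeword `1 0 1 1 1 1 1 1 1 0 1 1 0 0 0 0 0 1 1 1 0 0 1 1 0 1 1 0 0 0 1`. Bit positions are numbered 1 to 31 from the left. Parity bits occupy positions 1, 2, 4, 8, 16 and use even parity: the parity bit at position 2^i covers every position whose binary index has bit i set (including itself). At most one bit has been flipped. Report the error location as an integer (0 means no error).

0

s1: b1⊕b3⊕b5⊕b7⊕b9⊕b11⊕b13⊕b15⊕b17⊕b19⊕b21⊕b23⊕b25⊕b27⊕b29⊕b31 = 1⊕1⊕1⊕1⊕1⊕1⊕0⊕0⊕0⊕1⊕0⊕1⊕0⊕1⊕0⊕1 = 0
s2: b2⊕b3⊕b6⊕b7⊕b10⊕b11⊕b14⊕b15⊕b18⊕b19⊕b22⊕b23⊕b26⊕b27⊕b30⊕b31 = 0⊕1⊕1⊕1⊕0⊕1⊕0⊕0⊕1⊕1⊕0⊕1⊕1⊕1⊕0⊕1 = 0
s4: b4⊕b5⊕b6⊕b7⊕b12⊕b13⊕b14⊕b15⊕b20⊕b21⊕b22⊕b23⊕b28⊕b29⊕b30⊕b31 = 1⊕1⊕1⊕1⊕1⊕0⊕0⊕0⊕1⊕0⊕0⊕1⊕0⊕0⊕0⊕1 = 0
s8: b8⊕b9⊕b10⊕b11⊕b12⊕b13⊕b14⊕b15⊕b24⊕b25⊕b26⊕b27⊕b28⊕b29⊕b30⊕b31 = 1⊕1⊕0⊕1⊕1⊕0⊕0⊕0⊕1⊕0⊕1⊕1⊕0⊕0⊕0⊕1 = 0
s16: b16⊕b17⊕b18⊕b19⊕b20⊕b21⊕b22⊕b23⊕b24⊕b25⊕b26⊕b27⊕b28⊕b29⊕b30⊕b31 = 0⊕0⊕1⊕1⊕1⊕0⊕0⊕1⊕1⊕0⊕1⊕1⊕0⊕0⊕0⊕1 = 0
Syndrome (s16...s1) = 00000 → position 0 (no error).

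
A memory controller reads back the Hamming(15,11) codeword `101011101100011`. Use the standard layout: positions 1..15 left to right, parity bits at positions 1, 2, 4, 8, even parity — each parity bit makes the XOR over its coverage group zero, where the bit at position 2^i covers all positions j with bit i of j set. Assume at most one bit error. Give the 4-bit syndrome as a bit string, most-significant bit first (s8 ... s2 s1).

s1: b1⊕b3⊕b5⊕b7⊕b9⊕b11⊕b13⊕b15 = 1⊕1⊕1⊕1⊕1⊕0⊕0⊕1 = 0
s2: b2⊕b3⊕b6⊕b7⊕b10⊕b11⊕b14⊕b15 = 0⊕1⊕1⊕1⊕1⊕0⊕1⊕1 = 0
s4: b4⊕b5⊕b6⊕b7⊕b12⊕b13⊕b14⊕b15 = 0⊕1⊕1⊕1⊕0⊕0⊕1⊕1 = 1
s8: b8⊕b9⊕b10⊕b11⊕b12⊕b13⊕b14⊕b15 = 0⊕1⊕1⊕0⊕0⊕0⊕1⊕1 = 0
Syndrome (s8...s1) = 0100 → position 4.

0100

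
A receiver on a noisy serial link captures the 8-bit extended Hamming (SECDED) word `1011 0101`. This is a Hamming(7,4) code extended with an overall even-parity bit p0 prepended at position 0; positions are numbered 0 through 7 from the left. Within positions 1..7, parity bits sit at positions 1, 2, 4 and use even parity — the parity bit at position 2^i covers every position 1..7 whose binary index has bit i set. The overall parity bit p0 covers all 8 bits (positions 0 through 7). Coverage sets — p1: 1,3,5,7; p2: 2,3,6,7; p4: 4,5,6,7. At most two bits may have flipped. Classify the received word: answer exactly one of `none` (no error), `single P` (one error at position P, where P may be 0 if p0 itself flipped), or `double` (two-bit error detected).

s1: b1⊕b3⊕b5⊕b7 = 0⊕1⊕1⊕1 = 1
s2: b2⊕b3⊕b6⊕b7 = 1⊕1⊕0⊕1 = 1
s4: b4⊕b5⊕b6⊕b7 = 0⊕1⊕0⊕1 = 0
Syndrome (s4...s1) = 011 → position 3.
Overall parity (XOR of all 8 bits, including p0): 1⊕0⊕1⊕1⊕0⊕1⊕0⊕1 = 1
Overall=1, syndrome position=3 → single-bit error at position 3.

single 3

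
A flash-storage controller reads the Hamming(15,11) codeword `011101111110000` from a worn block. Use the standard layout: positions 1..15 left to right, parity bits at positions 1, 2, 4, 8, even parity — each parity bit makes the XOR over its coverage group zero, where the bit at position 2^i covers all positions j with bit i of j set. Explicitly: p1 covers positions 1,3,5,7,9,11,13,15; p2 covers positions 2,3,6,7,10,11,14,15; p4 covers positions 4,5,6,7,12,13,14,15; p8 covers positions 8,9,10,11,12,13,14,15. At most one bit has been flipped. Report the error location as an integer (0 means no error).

4

s1: b1⊕b3⊕b5⊕b7⊕b9⊕b11⊕b13⊕b15 = 0⊕1⊕0⊕1⊕1⊕1⊕0⊕0 = 0
s2: b2⊕b3⊕b6⊕b7⊕b10⊕b11⊕b14⊕b15 = 1⊕1⊕1⊕1⊕1⊕1⊕0⊕0 = 0
s4: b4⊕b5⊕b6⊕b7⊕b12⊕b13⊕b14⊕b15 = 1⊕0⊕1⊕1⊕0⊕0⊕0⊕0 = 1
s8: b8⊕b9⊕b10⊕b11⊕b12⊕b13⊕b14⊕b15 = 1⊕1⊕1⊕1⊕0⊕0⊕0⊕0 = 0
Syndrome (s8...s1) = 0100 → position 4.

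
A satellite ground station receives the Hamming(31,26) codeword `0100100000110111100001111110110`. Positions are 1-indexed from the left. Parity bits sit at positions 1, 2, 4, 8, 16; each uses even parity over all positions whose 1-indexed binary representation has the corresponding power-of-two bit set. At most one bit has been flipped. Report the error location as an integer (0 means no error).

s1: b1⊕b3⊕b5⊕b7⊕b9⊕b11⊕b13⊕b15⊕b17⊕b19⊕b21⊕b23⊕b25⊕b27⊕b29⊕b31 = 0⊕0⊕1⊕0⊕0⊕1⊕0⊕1⊕1⊕0⊕0⊕1⊕1⊕1⊕1⊕0 = 0
s2: b2⊕b3⊕b6⊕b7⊕b10⊕b11⊕b14⊕b15⊕b18⊕b19⊕b22⊕b23⊕b26⊕b27⊕b30⊕b31 = 1⊕0⊕0⊕0⊕0⊕1⊕1⊕1⊕0⊕0⊕1⊕1⊕1⊕1⊕1⊕0 = 1
s4: b4⊕b5⊕b6⊕b7⊕b12⊕b13⊕b14⊕b15⊕b20⊕b21⊕b22⊕b23⊕b28⊕b29⊕b30⊕b31 = 0⊕1⊕0⊕0⊕1⊕0⊕1⊕1⊕0⊕0⊕1⊕1⊕0⊕1⊕1⊕0 = 0
s8: b8⊕b9⊕b10⊕b11⊕b12⊕b13⊕b14⊕b15⊕b24⊕b25⊕b26⊕b27⊕b28⊕b29⊕b30⊕b31 = 0⊕0⊕0⊕1⊕1⊕0⊕1⊕1⊕1⊕1⊕1⊕1⊕0⊕1⊕1⊕0 = 0
s16: b16⊕b17⊕b18⊕b19⊕b20⊕b21⊕b22⊕b23⊕b24⊕b25⊕b26⊕b27⊕b28⊕b29⊕b30⊕b31 = 1⊕1⊕0⊕0⊕0⊕0⊕1⊕1⊕1⊕1⊕1⊕1⊕0⊕1⊕1⊕0 = 0
Syndrome (s16...s1) = 00010 → position 2.

2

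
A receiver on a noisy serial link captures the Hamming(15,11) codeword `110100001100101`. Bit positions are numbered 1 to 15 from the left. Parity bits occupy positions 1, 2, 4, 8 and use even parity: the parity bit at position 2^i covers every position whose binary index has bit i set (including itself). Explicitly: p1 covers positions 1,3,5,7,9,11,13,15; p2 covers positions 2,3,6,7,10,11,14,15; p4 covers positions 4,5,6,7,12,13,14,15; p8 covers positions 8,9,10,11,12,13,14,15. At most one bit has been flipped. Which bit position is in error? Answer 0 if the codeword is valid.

6

s1: b1⊕b3⊕b5⊕b7⊕b9⊕b11⊕b13⊕b15 = 1⊕0⊕0⊕0⊕1⊕0⊕1⊕1 = 0
s2: b2⊕b3⊕b6⊕b7⊕b10⊕b11⊕b14⊕b15 = 1⊕0⊕0⊕0⊕1⊕0⊕0⊕1 = 1
s4: b4⊕b5⊕b6⊕b7⊕b12⊕b13⊕b14⊕b15 = 1⊕0⊕0⊕0⊕0⊕1⊕0⊕1 = 1
s8: b8⊕b9⊕b10⊕b11⊕b12⊕b13⊕b14⊕b15 = 0⊕1⊕1⊕0⊕0⊕1⊕0⊕1 = 0
Syndrome (s8...s1) = 0110 → position 6.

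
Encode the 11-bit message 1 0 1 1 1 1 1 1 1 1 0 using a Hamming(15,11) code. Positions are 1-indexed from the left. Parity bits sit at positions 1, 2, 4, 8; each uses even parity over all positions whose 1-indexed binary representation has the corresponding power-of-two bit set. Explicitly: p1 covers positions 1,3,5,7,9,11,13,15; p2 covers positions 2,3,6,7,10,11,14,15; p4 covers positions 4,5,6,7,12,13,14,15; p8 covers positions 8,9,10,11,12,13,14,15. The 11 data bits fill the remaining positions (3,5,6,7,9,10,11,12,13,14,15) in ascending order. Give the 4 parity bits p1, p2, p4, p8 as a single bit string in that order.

1010

Place data bits at non-power-of-two positions: b3=1, b5=0, b6=1, b7=1, b9=1, b10=1, b11=1, b12=1, b13=1, b14=1, b15=0.
p1 = XOR of data positions {3,5,7,9,11,13,15} = 1⊕0⊕1⊕1⊕1⊕1⊕0 = 1
p2 = XOR of data positions {3,6,7,10,11,14,15} = 1⊕1⊕1⊕1⊕1⊕1⊕0 = 0
p4 = XOR of data positions {5,6,7,12,13,14,15} = 0⊕1⊕1⊕1⊕1⊕1⊕0 = 1
p8 = XOR of data positions {9,10,11,12,13,14,15} = 1⊕1⊕1⊕1⊕1⊕1⊕0 = 0
Parity bits p1,p2,p4,p8 = 1010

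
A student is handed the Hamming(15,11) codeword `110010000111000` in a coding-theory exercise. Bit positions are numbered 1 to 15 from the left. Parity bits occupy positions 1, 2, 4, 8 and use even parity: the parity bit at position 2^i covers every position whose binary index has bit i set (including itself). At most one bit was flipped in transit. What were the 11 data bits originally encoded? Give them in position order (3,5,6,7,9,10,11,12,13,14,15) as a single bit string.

01000101000

s1: b1⊕b3⊕b5⊕b7⊕b9⊕b11⊕b13⊕b15 = 1⊕0⊕1⊕0⊕0⊕1⊕0⊕0 = 1
s2: b2⊕b3⊕b6⊕b7⊕b10⊕b11⊕b14⊕b15 = 1⊕0⊕0⊕0⊕1⊕1⊕0⊕0 = 1
s4: b4⊕b5⊕b6⊕b7⊕b12⊕b13⊕b14⊕b15 = 0⊕1⊕0⊕0⊕1⊕0⊕0⊕0 = 0
s8: b8⊕b9⊕b10⊕b11⊕b12⊕b13⊕b14⊕b15 = 0⊕0⊕1⊕1⊕1⊕0⊕0⊕0 = 1
Syndrome (s8...s1) = 1011 → position 11.
Flip bit 11: corrected codeword = 110010000101000
Data bits at positions 3,5,6,7,9,10,11,12,13,14,15: 01000101000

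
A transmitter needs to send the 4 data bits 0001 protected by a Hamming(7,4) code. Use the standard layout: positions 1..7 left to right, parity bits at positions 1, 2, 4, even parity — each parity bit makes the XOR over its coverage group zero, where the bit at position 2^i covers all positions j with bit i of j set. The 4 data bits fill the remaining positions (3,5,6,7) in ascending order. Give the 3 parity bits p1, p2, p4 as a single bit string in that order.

Place data bits at non-power-of-two positions: b3=0, b5=0, b6=0, b7=1.
p1 = XOR of data positions {3,5,7} = 0⊕0⊕1 = 1
p2 = XOR of data positions {3,6,7} = 0⊕0⊕1 = 1
p4 = XOR of data positions {5,6,7} = 0⊕0⊕1 = 1
Parity bits p1,p2,p4 = 111

111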